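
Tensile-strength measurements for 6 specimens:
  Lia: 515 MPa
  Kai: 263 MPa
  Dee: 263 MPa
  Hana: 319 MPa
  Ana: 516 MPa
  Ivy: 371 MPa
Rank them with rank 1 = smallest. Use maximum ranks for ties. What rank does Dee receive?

2

Sorted (ascending): 263, 263, 319, 371, 515, 516
The 2 values of 263 occupy positions 1–2 → each gets rank 2.
Dee has value 263 MPa → rank 2.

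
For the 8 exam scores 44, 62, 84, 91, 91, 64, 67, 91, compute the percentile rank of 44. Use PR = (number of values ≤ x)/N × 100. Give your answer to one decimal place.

12.5

N = 8.
Strictly below 44: 0. Equal to 44: 1.
PR = 1/8 × 100 = 12.5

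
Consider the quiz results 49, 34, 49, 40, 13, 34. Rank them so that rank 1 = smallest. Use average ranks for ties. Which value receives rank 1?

Sorted (ascending): 13, 34, 34, 40, 49, 49
The 2 values of 34 occupy positions 2–3 → average rank (2+3)/2 = 2.5.
The 2 values of 49 occupy positions 5–6 → average rank (5+6)/2 = 5.5.
Rank 1 → value 13.

13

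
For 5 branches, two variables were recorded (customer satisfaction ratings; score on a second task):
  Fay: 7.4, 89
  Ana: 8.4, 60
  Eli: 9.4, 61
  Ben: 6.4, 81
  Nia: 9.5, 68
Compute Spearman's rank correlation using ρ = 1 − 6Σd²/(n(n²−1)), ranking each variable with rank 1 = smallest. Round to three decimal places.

-0.500

Ranks of variable 1: 2, 3, 4, 1, 5
Ranks of variable 2: 5, 1, 2, 4, 3
d = r₁ − r₂: -3, 2, 2, -3, 2
d²: 9, 4, 4, 9, 4; Σd² = 30
ρ = 1 − 6·30/(5·24) = 1 − 180/120 = -0.500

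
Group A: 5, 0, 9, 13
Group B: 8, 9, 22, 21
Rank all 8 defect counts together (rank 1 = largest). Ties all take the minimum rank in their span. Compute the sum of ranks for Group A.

Sorted (descending): 22, 21, 13, 9, 9, 8, 5, 0
The 2 values of 9 occupy positions 4–5 → each gets rank 4.
Group A values → pooled ranks: 5→7, 0→8, 9→4, 13→3
Rank sum = 7 + 8 + 4 + 3 = 22

22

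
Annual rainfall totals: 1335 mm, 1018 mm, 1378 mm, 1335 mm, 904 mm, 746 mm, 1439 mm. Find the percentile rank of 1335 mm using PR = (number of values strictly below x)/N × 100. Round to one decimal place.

N = 7.
Strictly below 1335: 3. Equal to 1335: 2.
PR = 3/7 × 100 = 42.9

42.9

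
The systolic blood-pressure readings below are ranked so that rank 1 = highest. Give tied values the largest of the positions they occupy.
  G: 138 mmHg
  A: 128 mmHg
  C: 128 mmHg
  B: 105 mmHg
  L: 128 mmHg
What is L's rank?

4

Sorted (descending): 138, 128, 128, 128, 105
The 3 values of 128 occupy positions 2–4 → each gets rank 4.
L has value 128 mmHg → rank 4.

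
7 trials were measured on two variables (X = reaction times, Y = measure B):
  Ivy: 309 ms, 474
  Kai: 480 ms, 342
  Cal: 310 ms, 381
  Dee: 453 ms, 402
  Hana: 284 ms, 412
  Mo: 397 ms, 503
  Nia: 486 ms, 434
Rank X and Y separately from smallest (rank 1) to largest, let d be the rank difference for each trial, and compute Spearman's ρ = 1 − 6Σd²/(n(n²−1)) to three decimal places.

-0.214

Ranks of variable 1: 2, 6, 3, 5, 1, 4, 7
Ranks of variable 2: 6, 1, 2, 3, 4, 7, 5
d = r₁ − r₂: -4, 5, 1, 2, -3, -3, 2
d²: 16, 25, 1, 4, 9, 9, 4; Σd² = 68
ρ = 1 − 6·68/(7·48) = 1 − 408/336 = -0.214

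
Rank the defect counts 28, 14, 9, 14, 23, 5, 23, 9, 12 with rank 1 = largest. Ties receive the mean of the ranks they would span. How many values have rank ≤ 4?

3

Sorted (descending): 28, 23, 23, 14, 14, 12, 9, 9, 5
The 2 values of 23 occupy positions 2–3 → average rank (2+3)/2 = 2.5.
The 2 values of 14 occupy positions 4–5 → average rank (4+5)/2 = 4.5.
The 2 values of 9 occupy positions 7–8 → average rank (7+8)/2 = 7.5.
Ranks ≤ 4: {1, 2.5, 2.5} → 3 values.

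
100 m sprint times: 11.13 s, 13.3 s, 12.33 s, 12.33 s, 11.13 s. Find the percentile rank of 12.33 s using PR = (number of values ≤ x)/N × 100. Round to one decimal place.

N = 5.
Strictly below 12.33: 2. Equal to 12.33: 2.
PR = 4/5 × 100 = 80.0

80.0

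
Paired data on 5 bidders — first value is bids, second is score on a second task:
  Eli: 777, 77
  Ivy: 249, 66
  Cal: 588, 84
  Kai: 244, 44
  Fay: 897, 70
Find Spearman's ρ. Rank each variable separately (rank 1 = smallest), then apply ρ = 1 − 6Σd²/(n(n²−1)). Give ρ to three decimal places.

0.600

Ranks of variable 1: 4, 2, 3, 1, 5
Ranks of variable 2: 4, 2, 5, 1, 3
d = r₁ − r₂: 0, 0, -2, 0, 2
d²: 0, 0, 4, 0, 4; Σd² = 8
ρ = 1 − 6·8/(5·24) = 1 − 48/120 = 0.600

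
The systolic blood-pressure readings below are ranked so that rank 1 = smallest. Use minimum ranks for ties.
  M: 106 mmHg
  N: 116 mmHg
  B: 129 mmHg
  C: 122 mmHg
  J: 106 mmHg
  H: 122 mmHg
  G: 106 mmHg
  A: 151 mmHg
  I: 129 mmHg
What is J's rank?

1

Sorted (ascending): 106, 106, 106, 116, 122, 122, 129, 129, 151
The 3 values of 106 occupy positions 1–3 → each gets rank 1.
The 2 values of 122 occupy positions 5–6 → each gets rank 5.
The 2 values of 129 occupy positions 7–8 → each gets rank 7.
J has value 106 mmHg → rank 1.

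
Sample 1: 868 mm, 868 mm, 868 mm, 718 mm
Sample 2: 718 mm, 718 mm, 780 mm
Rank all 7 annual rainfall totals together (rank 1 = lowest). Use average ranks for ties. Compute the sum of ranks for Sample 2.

Sorted (ascending): 718, 718, 718, 780, 868, 868, 868
The 3 values of 718 occupy positions 1–3 → average rank 2.
The 3 values of 868 occupy positions 5–7 → average rank 6.
Sample 2 values → pooled ranks: 718→2, 718→2, 780→4
Rank sum = 2 + 2 + 4 = 8

8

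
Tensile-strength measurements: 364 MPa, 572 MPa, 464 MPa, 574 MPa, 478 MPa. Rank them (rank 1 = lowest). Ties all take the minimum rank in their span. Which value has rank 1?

Sorted (ascending): 364, 464, 478, 572, 574
No ties — each value takes its position as its rank.
Rank 1 → value 364.

364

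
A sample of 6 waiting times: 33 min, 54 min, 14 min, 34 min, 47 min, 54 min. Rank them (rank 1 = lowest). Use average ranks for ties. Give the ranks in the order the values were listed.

2, 5.5, 1, 3, 4, 5.5

Sorted (ascending): 14, 33, 34, 47, 54, 54
The 2 values of 54 occupy positions 5–6 → average rank (5+6)/2 = 5.5.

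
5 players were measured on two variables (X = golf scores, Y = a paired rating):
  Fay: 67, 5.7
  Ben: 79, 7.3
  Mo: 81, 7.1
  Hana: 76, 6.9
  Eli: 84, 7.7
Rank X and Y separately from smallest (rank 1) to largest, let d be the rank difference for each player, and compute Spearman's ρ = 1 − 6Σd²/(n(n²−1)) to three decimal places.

Ranks of variable 1: 1, 3, 4, 2, 5
Ranks of variable 2: 1, 4, 3, 2, 5
d = r₁ − r₂: 0, -1, 1, 0, 0
d²: 0, 1, 1, 0, 0; Σd² = 2
ρ = 1 − 6·2/(5·24) = 1 − 12/120 = 0.900

0.900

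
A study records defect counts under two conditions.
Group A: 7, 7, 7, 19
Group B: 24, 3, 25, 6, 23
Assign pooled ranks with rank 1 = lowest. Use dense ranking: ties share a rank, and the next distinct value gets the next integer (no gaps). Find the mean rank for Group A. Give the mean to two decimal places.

Sorted (ascending): 3, 6, 7, 7, 7, 19, 23, 24, 25
The 3 values of 7 share dense rank 3.
Remaining distinct values take the next consecutive integers.
Group A values → pooled ranks: 7→3, 7→3, 7→3, 19→4
Mean rank = (3 + 3 + 3 + 4) / 4 = 3.25

3.25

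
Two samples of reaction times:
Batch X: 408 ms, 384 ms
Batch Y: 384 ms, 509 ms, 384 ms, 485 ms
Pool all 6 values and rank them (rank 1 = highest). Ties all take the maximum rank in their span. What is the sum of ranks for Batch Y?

Sorted (descending): 509, 485, 408, 384, 384, 384
The 3 values of 384 occupy positions 4–6 → each gets rank 6.
Batch Y values → pooled ranks: 384→6, 509→1, 384→6, 485→2
Rank sum = 6 + 1 + 6 + 2 = 15

15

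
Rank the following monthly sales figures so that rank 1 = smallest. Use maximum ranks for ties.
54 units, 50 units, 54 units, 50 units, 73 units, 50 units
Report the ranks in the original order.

5, 3, 5, 3, 6, 3

Sorted (ascending): 50, 50, 50, 54, 54, 73
The 3 values of 50 occupy positions 1–3 → each gets rank 3.
The 2 values of 54 occupy positions 4–5 → each gets rank 5.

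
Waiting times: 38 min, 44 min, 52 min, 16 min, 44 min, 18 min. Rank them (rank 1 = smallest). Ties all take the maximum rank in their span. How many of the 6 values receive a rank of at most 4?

Sorted (ascending): 16, 18, 38, 44, 44, 52
The 2 values of 44 occupy positions 4–5 → each gets rank 5.
Ranks ≤ 4: {1, 2, 3} → 3 values.

3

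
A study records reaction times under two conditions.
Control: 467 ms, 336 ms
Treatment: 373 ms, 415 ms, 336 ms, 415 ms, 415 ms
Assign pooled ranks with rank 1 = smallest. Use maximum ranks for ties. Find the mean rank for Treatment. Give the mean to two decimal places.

Sorted (ascending): 336, 336, 373, 415, 415, 415, 467
The 2 values of 336 occupy positions 1–2 → each gets rank 2.
The 3 values of 415 occupy positions 4–6 → each gets rank 6.
Treatment values → pooled ranks: 373→3, 415→6, 336→2, 415→6, 415→6
Mean rank = (3 + 6 + 2 + 6 + 6) / 5 = 4.60

4.60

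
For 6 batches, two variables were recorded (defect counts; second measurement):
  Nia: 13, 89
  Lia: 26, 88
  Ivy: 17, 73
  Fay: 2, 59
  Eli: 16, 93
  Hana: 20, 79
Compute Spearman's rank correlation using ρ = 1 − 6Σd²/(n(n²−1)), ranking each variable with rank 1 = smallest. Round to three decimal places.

0.143

Ranks of variable 1: 2, 6, 4, 1, 3, 5
Ranks of variable 2: 5, 4, 2, 1, 6, 3
d = r₁ − r₂: -3, 2, 2, 0, -3, 2
d²: 9, 4, 4, 0, 9, 4; Σd² = 30
ρ = 1 − 6·30/(6·35) = 1 − 180/210 = 0.143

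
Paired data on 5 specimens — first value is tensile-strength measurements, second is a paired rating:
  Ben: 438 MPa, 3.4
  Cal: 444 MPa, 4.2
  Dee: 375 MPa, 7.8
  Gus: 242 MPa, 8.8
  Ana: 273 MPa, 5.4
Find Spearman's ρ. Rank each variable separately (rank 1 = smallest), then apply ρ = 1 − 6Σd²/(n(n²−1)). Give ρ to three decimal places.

-0.800

Ranks of variable 1: 4, 5, 3, 1, 2
Ranks of variable 2: 1, 2, 4, 5, 3
d = r₁ − r₂: 3, 3, -1, -4, -1
d²: 9, 9, 1, 16, 1; Σd² = 36
ρ = 1 − 6·36/(5·24) = 1 − 216/120 = -0.800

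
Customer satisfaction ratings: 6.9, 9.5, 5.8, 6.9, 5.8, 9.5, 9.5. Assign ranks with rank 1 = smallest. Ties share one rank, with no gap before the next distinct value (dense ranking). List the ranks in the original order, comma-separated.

2, 3, 1, 2, 1, 3, 3

Sorted (ascending): 5.8, 5.8, 6.9, 6.9, 9.5, 9.5, 9.5
The 2 values of 5.8 share dense rank 1.
The 2 values of 6.9 share dense rank 2.
The 3 values of 9.5 share dense rank 3.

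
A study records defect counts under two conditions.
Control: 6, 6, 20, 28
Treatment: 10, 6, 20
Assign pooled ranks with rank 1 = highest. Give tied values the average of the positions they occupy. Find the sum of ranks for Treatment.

12.5

Sorted (descending): 28, 20, 20, 10, 6, 6, 6
The 2 values of 20 occupy positions 2–3 → average rank (2+3)/2 = 2.5.
The 3 values of 6 occupy positions 5–7 → average rank 6.
Treatment values → pooled ranks: 10→4, 6→6, 20→2.5
Rank sum = 4 + 6 + 2.5 = 12.5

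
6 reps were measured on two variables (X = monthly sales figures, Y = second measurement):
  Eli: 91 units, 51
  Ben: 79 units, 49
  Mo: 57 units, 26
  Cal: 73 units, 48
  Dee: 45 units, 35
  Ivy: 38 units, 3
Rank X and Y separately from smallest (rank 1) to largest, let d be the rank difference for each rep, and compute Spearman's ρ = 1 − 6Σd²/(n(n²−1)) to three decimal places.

Ranks of variable 1: 6, 5, 3, 4, 2, 1
Ranks of variable 2: 6, 5, 2, 4, 3, 1
d = r₁ − r₂: 0, 0, 1, 0, -1, 0
d²: 0, 0, 1, 0, 1, 0; Σd² = 2
ρ = 1 − 6·2/(6·35) = 1 − 12/210 = 0.943

0.943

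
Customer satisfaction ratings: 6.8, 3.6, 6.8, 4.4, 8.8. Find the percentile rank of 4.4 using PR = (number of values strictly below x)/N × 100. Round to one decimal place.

N = 5.
Strictly below 4.4: 1. Equal to 4.4: 1.
PR = 1/5 × 100 = 20.0

20.0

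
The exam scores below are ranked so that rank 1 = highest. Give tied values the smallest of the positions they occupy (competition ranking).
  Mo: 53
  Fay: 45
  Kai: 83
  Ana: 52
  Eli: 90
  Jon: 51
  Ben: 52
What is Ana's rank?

4

Sorted (descending): 90, 83, 53, 52, 52, 51, 45
The 2 values of 52 occupy positions 4–5 → each gets rank 4.
Ana has value 52 → rank 4.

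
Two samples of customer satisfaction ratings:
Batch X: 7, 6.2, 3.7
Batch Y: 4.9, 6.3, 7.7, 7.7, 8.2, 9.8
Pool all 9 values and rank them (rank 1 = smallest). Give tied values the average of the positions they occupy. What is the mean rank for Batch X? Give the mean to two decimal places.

Sorted (ascending): 3.7, 4.9, 6.2, 6.3, 7, 7.7, 7.7, 8.2, 9.8
The 2 values of 7.7 occupy positions 6–7 → average rank (6+7)/2 = 6.5.
Batch X values → pooled ranks: 7→5, 6.2→3, 3.7→1
Mean rank = (5 + 3 + 1) / 3 = 3.00

3.00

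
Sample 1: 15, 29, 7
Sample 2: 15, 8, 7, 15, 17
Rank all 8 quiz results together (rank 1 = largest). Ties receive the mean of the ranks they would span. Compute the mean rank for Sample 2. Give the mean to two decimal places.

Sorted (descending): 29, 17, 15, 15, 15, 8, 7, 7
The 3 values of 15 occupy positions 3–5 → average rank 4.
The 2 values of 7 occupy positions 7–8 → average rank (7+8)/2 = 7.5.
Sample 2 values → pooled ranks: 15→4, 8→6, 7→7.5, 15→4, 17→2
Mean rank = (4 + 6 + 7.5 + 4 + 2) / 5 = 4.70

4.70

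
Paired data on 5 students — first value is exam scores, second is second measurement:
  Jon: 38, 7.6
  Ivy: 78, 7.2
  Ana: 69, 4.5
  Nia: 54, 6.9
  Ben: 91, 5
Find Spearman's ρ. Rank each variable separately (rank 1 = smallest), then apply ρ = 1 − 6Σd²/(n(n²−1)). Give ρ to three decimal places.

Ranks of variable 1: 1, 4, 3, 2, 5
Ranks of variable 2: 5, 4, 1, 3, 2
d = r₁ − r₂: -4, 0, 2, -1, 3
d²: 16, 0, 4, 1, 9; Σd² = 30
ρ = 1 − 6·30/(5·24) = 1 − 180/120 = -0.500

-0.500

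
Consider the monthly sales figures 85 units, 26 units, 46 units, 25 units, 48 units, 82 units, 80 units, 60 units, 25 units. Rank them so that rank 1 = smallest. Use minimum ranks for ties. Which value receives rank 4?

Sorted (ascending): 25, 25, 26, 46, 48, 60, 80, 82, 85
The 2 values of 25 occupy positions 1–2 → each gets rank 1.
Rank 4 → value 46.

46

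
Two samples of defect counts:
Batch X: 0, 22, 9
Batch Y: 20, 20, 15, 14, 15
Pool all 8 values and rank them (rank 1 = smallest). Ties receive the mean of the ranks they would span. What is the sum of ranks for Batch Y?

Sorted (ascending): 0, 9, 14, 15, 15, 20, 20, 22
The 2 values of 15 occupy positions 4–5 → average rank (4+5)/2 = 4.5.
The 2 values of 20 occupy positions 6–7 → average rank (6+7)/2 = 6.5.
Batch Y values → pooled ranks: 20→6.5, 20→6.5, 15→4.5, 14→3, 15→4.5
Rank sum = 6.5 + 6.5 + 4.5 + 3 + 4.5 = 25

25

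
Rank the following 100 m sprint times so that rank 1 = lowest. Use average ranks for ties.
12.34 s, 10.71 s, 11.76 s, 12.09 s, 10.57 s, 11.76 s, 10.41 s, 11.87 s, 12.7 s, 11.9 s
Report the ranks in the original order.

9, 3, 4.5, 8, 2, 4.5, 1, 6, 10, 7

Sorted (ascending): 10.41, 10.57, 10.71, 11.76, 11.76, 11.87, 11.9, 12.09, 12.34, 12.7
The 2 values of 11.76 occupy positions 4–5 → average rank (4+5)/2 = 4.5.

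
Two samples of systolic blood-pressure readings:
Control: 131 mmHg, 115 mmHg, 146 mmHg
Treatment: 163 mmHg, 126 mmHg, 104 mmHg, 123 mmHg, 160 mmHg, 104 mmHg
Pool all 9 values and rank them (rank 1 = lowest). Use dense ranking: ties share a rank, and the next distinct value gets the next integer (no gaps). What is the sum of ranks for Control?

13

Sorted (ascending): 104, 104, 115, 123, 126, 131, 146, 160, 163
The 2 values of 104 share dense rank 1.
Remaining distinct values take the next consecutive integers.
Control values → pooled ranks: 131→5, 115→2, 146→6
Rank sum = 5 + 2 + 6 = 13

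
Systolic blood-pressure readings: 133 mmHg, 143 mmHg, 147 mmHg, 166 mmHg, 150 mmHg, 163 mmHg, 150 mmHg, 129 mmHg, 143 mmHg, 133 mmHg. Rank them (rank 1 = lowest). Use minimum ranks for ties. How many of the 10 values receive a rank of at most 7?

Sorted (ascending): 129, 133, 133, 143, 143, 147, 150, 150, 163, 166
The 2 values of 133 occupy positions 2–3 → each gets rank 2.
The 2 values of 143 occupy positions 4–5 → each gets rank 4.
The 2 values of 150 occupy positions 7–8 → each gets rank 7.
Ranks ≤ 7: {1, 2, 2, 4, 4, 6, 7, 7} → 8 values.

8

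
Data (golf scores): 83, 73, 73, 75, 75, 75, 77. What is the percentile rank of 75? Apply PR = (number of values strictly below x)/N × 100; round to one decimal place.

N = 7.
Strictly below 75: 2. Equal to 75: 3.
PR = 2/7 × 100 = 28.6

28.6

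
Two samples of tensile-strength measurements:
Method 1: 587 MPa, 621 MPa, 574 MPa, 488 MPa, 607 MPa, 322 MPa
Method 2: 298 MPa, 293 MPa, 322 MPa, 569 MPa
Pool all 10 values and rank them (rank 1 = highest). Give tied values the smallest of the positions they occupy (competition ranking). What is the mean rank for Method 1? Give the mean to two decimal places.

Sorted (descending): 621, 607, 587, 574, 569, 488, 322, 322, 298, 293
The 2 values of 322 occupy positions 7–8 → each gets rank 7.
Method 1 values → pooled ranks: 587→3, 621→1, 574→4, 488→6, 607→2, 322→7
Mean rank = (3 + 1 + 4 + 6 + 2 + 7) / 6 = 3.83

3.83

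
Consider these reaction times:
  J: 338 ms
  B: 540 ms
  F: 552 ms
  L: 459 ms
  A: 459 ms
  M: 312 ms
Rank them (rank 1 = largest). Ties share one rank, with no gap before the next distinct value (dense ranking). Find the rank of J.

Sorted (descending): 552, 540, 459, 459, 338, 312
The 2 values of 459 share dense rank 3.
Remaining distinct values take the next consecutive integers.
J has value 338 ms → rank 4.

4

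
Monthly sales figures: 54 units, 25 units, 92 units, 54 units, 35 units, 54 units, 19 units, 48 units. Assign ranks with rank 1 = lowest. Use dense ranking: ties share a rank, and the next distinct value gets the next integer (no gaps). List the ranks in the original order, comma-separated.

5, 2, 6, 5, 3, 5, 1, 4

Sorted (ascending): 19, 25, 35, 48, 54, 54, 54, 92
The 3 values of 54 share dense rank 5.
Remaining distinct values take the next consecutive integers.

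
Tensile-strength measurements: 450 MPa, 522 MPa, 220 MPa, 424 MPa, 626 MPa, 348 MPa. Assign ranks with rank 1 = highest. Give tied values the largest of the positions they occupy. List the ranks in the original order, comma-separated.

3, 2, 6, 4, 1, 5

Sorted (descending): 626, 522, 450, 424, 348, 220
No ties — each value takes its position as its rank.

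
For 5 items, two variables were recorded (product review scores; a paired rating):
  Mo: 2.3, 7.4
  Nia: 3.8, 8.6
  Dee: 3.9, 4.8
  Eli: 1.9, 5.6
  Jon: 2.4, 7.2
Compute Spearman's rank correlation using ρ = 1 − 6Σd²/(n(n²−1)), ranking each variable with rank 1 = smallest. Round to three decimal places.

Ranks of variable 1: 2, 4, 5, 1, 3
Ranks of variable 2: 4, 5, 1, 2, 3
d = r₁ − r₂: -2, -1, 4, -1, 0
d²: 4, 1, 16, 1, 0; Σd² = 22
ρ = 1 − 6·22/(5·24) = 1 − 132/120 = -0.100

-0.100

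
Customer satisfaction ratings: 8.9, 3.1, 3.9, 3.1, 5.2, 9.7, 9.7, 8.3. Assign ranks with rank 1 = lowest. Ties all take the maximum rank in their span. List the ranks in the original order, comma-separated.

6, 2, 3, 2, 4, 8, 8, 5

Sorted (ascending): 3.1, 3.1, 3.9, 5.2, 8.3, 8.9, 9.7, 9.7
The 2 values of 3.1 occupy positions 1–2 → each gets rank 2.
The 2 values of 9.7 occupy positions 7–8 → each gets rank 8.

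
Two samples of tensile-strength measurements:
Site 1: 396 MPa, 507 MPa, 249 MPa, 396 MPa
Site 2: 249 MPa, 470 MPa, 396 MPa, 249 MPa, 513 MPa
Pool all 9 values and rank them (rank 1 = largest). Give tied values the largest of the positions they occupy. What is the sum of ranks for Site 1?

Sorted (descending): 513, 507, 470, 396, 396, 396, 249, 249, 249
The 3 values of 396 occupy positions 4–6 → each gets rank 6.
The 3 values of 249 occupy positions 7–9 → each gets rank 9.
Site 1 values → pooled ranks: 396→6, 507→2, 249→9, 396→6
Rank sum = 6 + 2 + 9 + 6 = 23

23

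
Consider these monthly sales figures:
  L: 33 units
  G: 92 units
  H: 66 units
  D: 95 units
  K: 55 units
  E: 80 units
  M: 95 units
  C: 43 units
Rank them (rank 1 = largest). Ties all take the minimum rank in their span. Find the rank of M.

Sorted (descending): 95, 95, 92, 80, 66, 55, 43, 33
The 2 values of 95 occupy positions 1–2 → each gets rank 1.
M has value 95 units → rank 1.

1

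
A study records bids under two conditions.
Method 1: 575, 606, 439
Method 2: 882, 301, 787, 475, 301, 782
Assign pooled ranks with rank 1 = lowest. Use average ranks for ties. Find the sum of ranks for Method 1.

Sorted (ascending): 301, 301, 439, 475, 575, 606, 782, 787, 882
The 2 values of 301 occupy positions 1–2 → average rank (1+2)/2 = 1.5.
Method 1 values → pooled ranks: 575→5, 606→6, 439→3
Rank sum = 5 + 6 + 3 = 14

14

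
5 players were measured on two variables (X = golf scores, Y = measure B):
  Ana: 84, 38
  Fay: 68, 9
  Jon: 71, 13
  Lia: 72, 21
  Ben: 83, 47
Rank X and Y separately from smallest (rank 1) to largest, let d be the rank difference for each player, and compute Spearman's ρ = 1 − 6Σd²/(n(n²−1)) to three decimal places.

Ranks of variable 1: 5, 1, 2, 3, 4
Ranks of variable 2: 4, 1, 2, 3, 5
d = r₁ − r₂: 1, 0, 0, 0, -1
d²: 1, 0, 0, 0, 1; Σd² = 2
ρ = 1 − 6·2/(5·24) = 1 − 12/120 = 0.900

0.900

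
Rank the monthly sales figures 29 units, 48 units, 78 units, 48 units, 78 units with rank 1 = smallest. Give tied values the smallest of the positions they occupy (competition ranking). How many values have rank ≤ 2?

Sorted (ascending): 29, 48, 48, 78, 78
The 2 values of 48 occupy positions 2–3 → each gets rank 2.
The 2 values of 78 occupy positions 4–5 → each gets rank 4.
Ranks ≤ 2: {1, 2, 2} → 3 values.

3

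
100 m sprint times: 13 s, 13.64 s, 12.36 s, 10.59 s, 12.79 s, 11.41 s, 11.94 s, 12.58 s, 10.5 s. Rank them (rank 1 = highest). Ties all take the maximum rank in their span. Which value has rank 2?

13

Sorted (descending): 13.64, 13, 12.79, 12.58, 12.36, 11.94, 11.41, 10.59, 10.5
No ties — each value takes its position as its rank.
Rank 2 → value 13.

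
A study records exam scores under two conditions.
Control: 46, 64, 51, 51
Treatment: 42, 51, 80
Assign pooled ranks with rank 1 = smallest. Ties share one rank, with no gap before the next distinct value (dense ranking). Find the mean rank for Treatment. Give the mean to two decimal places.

Sorted (ascending): 42, 46, 51, 51, 51, 64, 80
The 3 values of 51 share dense rank 3.
Remaining distinct values take the next consecutive integers.
Treatment values → pooled ranks: 42→1, 51→3, 80→5
Mean rank = (1 + 3 + 5) / 3 = 3.00

3.00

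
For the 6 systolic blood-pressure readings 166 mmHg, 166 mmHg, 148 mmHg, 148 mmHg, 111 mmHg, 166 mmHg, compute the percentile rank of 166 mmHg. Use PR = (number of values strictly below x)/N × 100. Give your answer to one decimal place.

N = 6.
Strictly below 166: 3. Equal to 166: 3.
PR = 3/6 × 100 = 50.0

50.0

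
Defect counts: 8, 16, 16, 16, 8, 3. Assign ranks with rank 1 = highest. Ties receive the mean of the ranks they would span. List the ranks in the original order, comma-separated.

4.5, 2, 2, 2, 4.5, 6

Sorted (descending): 16, 16, 16, 8, 8, 3
The 3 values of 16 occupy positions 1–3 → average rank 2.
The 2 values of 8 occupy positions 4–5 → average rank (4+5)/2 = 4.5.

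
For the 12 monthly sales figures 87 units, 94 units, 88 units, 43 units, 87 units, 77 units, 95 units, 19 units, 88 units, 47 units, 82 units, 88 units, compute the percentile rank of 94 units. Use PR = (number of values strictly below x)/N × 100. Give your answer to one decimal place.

N = 12.
Strictly below 94: 10. Equal to 94: 1.
PR = 10/12 × 100 = 83.3

83.3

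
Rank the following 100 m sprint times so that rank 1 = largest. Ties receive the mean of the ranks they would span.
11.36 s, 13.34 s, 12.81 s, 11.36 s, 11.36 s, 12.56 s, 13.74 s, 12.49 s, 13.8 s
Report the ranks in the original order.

8, 3, 4, 8, 8, 5, 2, 6, 1

Sorted (descending): 13.8, 13.74, 13.34, 12.81, 12.56, 12.49, 11.36, 11.36, 11.36
The 3 values of 11.36 occupy positions 7–9 → average rank 8.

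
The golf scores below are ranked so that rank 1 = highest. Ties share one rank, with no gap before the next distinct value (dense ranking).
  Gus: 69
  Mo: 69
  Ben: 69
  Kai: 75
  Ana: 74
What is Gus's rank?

Sorted (descending): 75, 74, 69, 69, 69
The 3 values of 69 share dense rank 3.
Remaining distinct values take the next consecutive integers.
Gus has value 69 → rank 3.

3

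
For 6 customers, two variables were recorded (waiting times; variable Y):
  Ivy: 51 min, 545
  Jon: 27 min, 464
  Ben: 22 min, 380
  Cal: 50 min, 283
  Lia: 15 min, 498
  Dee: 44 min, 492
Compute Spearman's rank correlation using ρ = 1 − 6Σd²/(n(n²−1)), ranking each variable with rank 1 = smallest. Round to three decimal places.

0.086

Ranks of variable 1: 6, 3, 2, 5, 1, 4
Ranks of variable 2: 6, 3, 2, 1, 5, 4
d = r₁ − r₂: 0, 0, 0, 4, -4, 0
d²: 0, 0, 0, 16, 16, 0; Σd² = 32
ρ = 1 − 6·32/(6·35) = 1 − 192/210 = 0.086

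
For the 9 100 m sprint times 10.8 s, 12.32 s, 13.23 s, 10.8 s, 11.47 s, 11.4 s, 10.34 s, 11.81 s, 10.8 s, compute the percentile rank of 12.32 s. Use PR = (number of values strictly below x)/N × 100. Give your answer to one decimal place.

77.8

N = 9.
Strictly below 12.32: 7. Equal to 12.32: 1.
PR = 7/9 × 100 = 77.8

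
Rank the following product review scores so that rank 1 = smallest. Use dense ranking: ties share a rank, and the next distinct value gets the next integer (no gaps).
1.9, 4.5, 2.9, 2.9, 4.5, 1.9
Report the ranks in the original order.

Sorted (ascending): 1.9, 1.9, 2.9, 2.9, 4.5, 4.5
The 2 values of 1.9 share dense rank 1.
The 2 values of 2.9 share dense rank 2.
The 2 values of 4.5 share dense rank 3.

1, 3, 2, 2, 3, 1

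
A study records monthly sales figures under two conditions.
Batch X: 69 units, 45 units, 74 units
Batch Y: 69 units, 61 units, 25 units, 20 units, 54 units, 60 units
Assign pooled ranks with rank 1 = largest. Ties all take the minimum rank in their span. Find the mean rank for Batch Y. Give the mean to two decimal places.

5.67

Sorted (descending): 74, 69, 69, 61, 60, 54, 45, 25, 20
The 2 values of 69 occupy positions 2–3 → each gets rank 2.
Batch Y values → pooled ranks: 69→2, 61→4, 25→8, 20→9, 54→6, 60→5
Mean rank = (2 + 4 + 8 + 9 + 6 + 5) / 6 = 5.67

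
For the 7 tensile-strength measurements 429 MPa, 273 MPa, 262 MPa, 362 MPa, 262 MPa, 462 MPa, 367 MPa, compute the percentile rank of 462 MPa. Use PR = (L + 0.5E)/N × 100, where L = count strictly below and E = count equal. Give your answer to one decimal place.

92.9

N = 7.
Strictly below 462: 6. Equal to 462: 1.
PR = (6 + 0.5·1)/7 × 100 = 92.9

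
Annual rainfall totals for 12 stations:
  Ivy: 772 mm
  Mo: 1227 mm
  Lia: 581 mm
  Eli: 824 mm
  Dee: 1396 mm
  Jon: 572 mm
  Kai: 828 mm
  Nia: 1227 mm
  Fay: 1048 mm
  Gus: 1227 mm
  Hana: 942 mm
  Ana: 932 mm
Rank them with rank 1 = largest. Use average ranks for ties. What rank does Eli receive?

9

Sorted (descending): 1396, 1227, 1227, 1227, 1048, 942, 932, 828, 824, 772, 581, 572
The 3 values of 1227 occupy positions 2–4 → average rank 3.
Eli has value 824 mm → rank 9.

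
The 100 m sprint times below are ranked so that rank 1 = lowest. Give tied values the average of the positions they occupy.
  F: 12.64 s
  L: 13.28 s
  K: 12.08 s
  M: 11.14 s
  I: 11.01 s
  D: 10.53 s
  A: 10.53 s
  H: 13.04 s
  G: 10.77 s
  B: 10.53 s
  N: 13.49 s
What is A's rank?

Sorted (ascending): 10.53, 10.53, 10.53, 10.77, 11.01, 11.14, 12.08, 12.64, 13.04, 13.28, 13.49
The 3 values of 10.53 occupy positions 1–3 → average rank 2.
A has value 10.53 s → rank 2.

2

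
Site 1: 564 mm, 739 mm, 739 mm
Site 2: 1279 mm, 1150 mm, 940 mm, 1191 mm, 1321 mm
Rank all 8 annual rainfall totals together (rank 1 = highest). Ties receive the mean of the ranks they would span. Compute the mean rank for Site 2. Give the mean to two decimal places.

3.00

Sorted (descending): 1321, 1279, 1191, 1150, 940, 739, 739, 564
The 2 values of 739 occupy positions 6–7 → average rank (6+7)/2 = 6.5.
Site 2 values → pooled ranks: 1279→2, 1150→4, 940→5, 1191→3, 1321→1
Mean rank = (2 + 4 + 5 + 3 + 1) / 5 = 3.00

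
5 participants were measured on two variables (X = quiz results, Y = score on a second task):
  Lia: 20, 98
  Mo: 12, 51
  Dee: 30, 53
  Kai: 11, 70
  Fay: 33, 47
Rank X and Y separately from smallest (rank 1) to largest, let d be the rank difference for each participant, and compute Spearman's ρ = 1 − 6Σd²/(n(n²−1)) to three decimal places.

-0.500

Ranks of variable 1: 3, 2, 4, 1, 5
Ranks of variable 2: 5, 2, 3, 4, 1
d = r₁ − r₂: -2, 0, 1, -3, 4
d²: 4, 0, 1, 9, 16; Σd² = 30
ρ = 1 − 6·30/(5·24) = 1 − 180/120 = -0.500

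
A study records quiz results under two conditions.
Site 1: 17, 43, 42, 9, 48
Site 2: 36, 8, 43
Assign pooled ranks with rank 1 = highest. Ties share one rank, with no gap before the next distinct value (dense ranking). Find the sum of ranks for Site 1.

Sorted (descending): 48, 43, 43, 42, 36, 17, 9, 8
The 2 values of 43 share dense rank 2.
Remaining distinct values take the next consecutive integers.
Site 1 values → pooled ranks: 17→5, 43→2, 42→3, 9→6, 48→1
Rank sum = 5 + 2 + 3 + 6 + 1 = 17

17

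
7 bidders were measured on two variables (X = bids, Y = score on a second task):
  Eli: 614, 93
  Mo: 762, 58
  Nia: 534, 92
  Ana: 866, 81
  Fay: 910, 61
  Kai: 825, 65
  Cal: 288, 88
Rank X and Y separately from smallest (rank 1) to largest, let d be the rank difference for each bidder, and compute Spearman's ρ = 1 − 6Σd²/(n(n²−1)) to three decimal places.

-0.607

Ranks of variable 1: 3, 4, 2, 6, 7, 5, 1
Ranks of variable 2: 7, 1, 6, 4, 2, 3, 5
d = r₁ − r₂: -4, 3, -4, 2, 5, 2, -4
d²: 16, 9, 16, 4, 25, 4, 16; Σd² = 90
ρ = 1 − 6·90/(7·48) = 1 − 540/336 = -0.607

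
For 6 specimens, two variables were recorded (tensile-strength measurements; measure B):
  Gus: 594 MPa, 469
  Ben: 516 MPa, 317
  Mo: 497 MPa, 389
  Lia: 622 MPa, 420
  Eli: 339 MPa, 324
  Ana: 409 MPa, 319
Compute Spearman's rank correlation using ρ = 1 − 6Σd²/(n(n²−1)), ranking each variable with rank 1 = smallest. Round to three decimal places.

Ranks of variable 1: 5, 4, 3, 6, 1, 2
Ranks of variable 2: 6, 1, 4, 5, 3, 2
d = r₁ − r₂: -1, 3, -1, 1, -2, 0
d²: 1, 9, 1, 1, 4, 0; Σd² = 16
ρ = 1 − 6·16/(6·35) = 1 − 96/210 = 0.543

0.543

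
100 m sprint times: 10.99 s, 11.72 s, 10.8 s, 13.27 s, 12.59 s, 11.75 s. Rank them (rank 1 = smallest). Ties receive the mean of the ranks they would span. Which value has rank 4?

Sorted (ascending): 10.8, 10.99, 11.72, 11.75, 12.59, 13.27
No ties — each value takes its position as its rank.
Rank 4 → value 11.75.

11.75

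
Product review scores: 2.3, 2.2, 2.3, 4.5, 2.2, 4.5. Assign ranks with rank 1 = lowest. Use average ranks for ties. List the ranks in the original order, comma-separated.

3.5, 1.5, 3.5, 5.5, 1.5, 5.5

Sorted (ascending): 2.2, 2.2, 2.3, 2.3, 4.5, 4.5
The 2 values of 2.2 occupy positions 1–2 → average rank (1+2)/2 = 1.5.
The 2 values of 2.3 occupy positions 3–4 → average rank (3+4)/2 = 3.5.
The 2 values of 4.5 occupy positions 5–6 → average rank (5+6)/2 = 5.5.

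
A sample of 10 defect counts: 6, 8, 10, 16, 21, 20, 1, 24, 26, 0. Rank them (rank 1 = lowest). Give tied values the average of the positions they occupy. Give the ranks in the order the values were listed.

Sorted (ascending): 0, 1, 6, 8, 10, 16, 20, 21, 24, 26
No ties — each value takes its position as its rank.

3, 4, 5, 6, 8, 7, 2, 9, 10, 1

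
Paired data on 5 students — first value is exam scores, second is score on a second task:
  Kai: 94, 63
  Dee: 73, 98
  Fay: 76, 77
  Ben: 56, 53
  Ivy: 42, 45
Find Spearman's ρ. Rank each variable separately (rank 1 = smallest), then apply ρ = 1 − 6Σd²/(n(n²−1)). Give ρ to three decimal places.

0.600

Ranks of variable 1: 5, 3, 4, 2, 1
Ranks of variable 2: 3, 5, 4, 2, 1
d = r₁ − r₂: 2, -2, 0, 0, 0
d²: 4, 4, 0, 0, 0; Σd² = 8
ρ = 1 − 6·8/(5·24) = 1 − 48/120 = 0.600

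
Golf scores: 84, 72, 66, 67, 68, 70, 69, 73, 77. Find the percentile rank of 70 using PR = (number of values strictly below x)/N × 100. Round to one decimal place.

44.4

N = 9.
Strictly below 70: 4. Equal to 70: 1.
PR = 4/9 × 100 = 44.4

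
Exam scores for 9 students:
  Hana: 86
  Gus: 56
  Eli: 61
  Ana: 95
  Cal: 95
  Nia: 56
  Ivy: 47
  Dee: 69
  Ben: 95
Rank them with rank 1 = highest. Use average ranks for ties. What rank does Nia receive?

Sorted (descending): 95, 95, 95, 86, 69, 61, 56, 56, 47
The 3 values of 95 occupy positions 1–3 → average rank 2.
The 2 values of 56 occupy positions 7–8 → average rank (7+8)/2 = 7.5.
Nia has value 56 → rank 7.5.

7.5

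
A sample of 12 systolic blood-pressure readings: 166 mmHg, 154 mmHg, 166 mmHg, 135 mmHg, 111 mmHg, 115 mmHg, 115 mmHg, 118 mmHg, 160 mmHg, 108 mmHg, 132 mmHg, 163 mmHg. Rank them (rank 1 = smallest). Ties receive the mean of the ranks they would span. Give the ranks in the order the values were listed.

Sorted (ascending): 108, 111, 115, 115, 118, 132, 135, 154, 160, 163, 166, 166
The 2 values of 115 occupy positions 3–4 → average rank (3+4)/2 = 3.5.
The 2 values of 166 occupy positions 11–12 → average rank (11+12)/2 = 11.5.

11.5, 8, 11.5, 7, 2, 3.5, 3.5, 5, 9, 1, 6, 10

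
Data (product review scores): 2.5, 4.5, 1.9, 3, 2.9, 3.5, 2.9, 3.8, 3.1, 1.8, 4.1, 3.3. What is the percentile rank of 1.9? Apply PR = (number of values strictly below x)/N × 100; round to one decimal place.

N = 12.
Strictly below 1.9: 1. Equal to 1.9: 1.
PR = 1/12 × 100 = 8.3

8.3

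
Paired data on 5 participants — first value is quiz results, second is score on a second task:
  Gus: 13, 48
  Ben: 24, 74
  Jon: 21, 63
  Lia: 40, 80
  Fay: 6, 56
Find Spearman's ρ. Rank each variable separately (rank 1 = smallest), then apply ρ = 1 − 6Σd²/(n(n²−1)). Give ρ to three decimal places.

Ranks of variable 1: 2, 4, 3, 5, 1
Ranks of variable 2: 1, 4, 3, 5, 2
d = r₁ − r₂: 1, 0, 0, 0, -1
d²: 1, 0, 0, 0, 1; Σd² = 2
ρ = 1 − 6·2/(5·24) = 1 − 12/120 = 0.900

0.900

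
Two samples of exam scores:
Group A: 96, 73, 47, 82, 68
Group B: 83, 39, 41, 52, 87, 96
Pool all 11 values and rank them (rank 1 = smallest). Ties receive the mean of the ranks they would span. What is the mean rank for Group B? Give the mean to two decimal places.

5.75

Sorted (ascending): 39, 41, 47, 52, 68, 73, 82, 83, 87, 96, 96
The 2 values of 96 occupy positions 10–11 → average rank (10+11)/2 = 10.5.
Group B values → pooled ranks: 83→8, 39→1, 41→2, 52→4, 87→9, 96→10.5
Mean rank = (8 + 1 + 2 + 4 + 9 + 10.5) / 6 = 5.75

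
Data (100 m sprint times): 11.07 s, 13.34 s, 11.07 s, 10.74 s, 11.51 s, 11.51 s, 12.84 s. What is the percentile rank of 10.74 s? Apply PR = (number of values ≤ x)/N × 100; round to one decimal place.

14.3

N = 7.
Strictly below 10.74: 0. Equal to 10.74: 1.
PR = 1/7 × 100 = 14.3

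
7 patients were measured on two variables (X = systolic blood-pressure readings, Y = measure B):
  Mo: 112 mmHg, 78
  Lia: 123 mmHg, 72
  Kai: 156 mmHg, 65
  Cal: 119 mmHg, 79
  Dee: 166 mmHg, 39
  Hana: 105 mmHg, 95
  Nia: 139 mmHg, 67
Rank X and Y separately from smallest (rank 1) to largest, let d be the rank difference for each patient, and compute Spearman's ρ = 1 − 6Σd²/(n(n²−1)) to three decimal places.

Ranks of variable 1: 2, 4, 6, 3, 7, 1, 5
Ranks of variable 2: 5, 4, 2, 6, 1, 7, 3
d = r₁ − r₂: -3, 0, 4, -3, 6, -6, 2
d²: 9, 0, 16, 9, 36, 36, 4; Σd² = 110
ρ = 1 − 6·110/(7·48) = 1 − 660/336 = -0.964

-0.964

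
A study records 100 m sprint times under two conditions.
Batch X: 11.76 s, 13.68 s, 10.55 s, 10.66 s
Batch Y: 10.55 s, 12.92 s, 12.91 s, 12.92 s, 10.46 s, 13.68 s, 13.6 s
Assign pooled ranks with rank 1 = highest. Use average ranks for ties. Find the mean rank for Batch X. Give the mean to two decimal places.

6.50

Sorted (descending): 13.68, 13.68, 13.6, 12.92, 12.92, 12.91, 11.76, 10.66, 10.55, 10.55, 10.46
The 2 values of 13.68 occupy positions 1–2 → average rank (1+2)/2 = 1.5.
The 2 values of 12.92 occupy positions 4–5 → average rank (4+5)/2 = 4.5.
The 2 values of 10.55 occupy positions 9–10 → average rank (9+10)/2 = 9.5.
Batch X values → pooled ranks: 11.76→7, 13.68→1.5, 10.55→9.5, 10.66→8
Mean rank = (7 + 1.5 + 9.5 + 8) / 4 = 6.50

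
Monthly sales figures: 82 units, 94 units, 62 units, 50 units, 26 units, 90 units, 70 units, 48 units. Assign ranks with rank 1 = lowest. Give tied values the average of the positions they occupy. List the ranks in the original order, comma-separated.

6, 8, 4, 3, 1, 7, 5, 2

Sorted (ascending): 26, 48, 50, 62, 70, 82, 90, 94
No ties — each value takes its position as its rank.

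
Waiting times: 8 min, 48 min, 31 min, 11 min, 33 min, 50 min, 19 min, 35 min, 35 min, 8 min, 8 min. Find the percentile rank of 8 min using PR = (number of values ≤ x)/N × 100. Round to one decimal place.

27.3

N = 11.
Strictly below 8: 0. Equal to 8: 3.
PR = 3/11 × 100 = 27.3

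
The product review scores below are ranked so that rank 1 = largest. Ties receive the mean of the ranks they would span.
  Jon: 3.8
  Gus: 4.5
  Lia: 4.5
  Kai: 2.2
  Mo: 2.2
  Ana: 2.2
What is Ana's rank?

Sorted (descending): 4.5, 4.5, 3.8, 2.2, 2.2, 2.2
The 2 values of 4.5 occupy positions 1–2 → average rank (1+2)/2 = 1.5.
The 3 values of 2.2 occupy positions 4–6 → average rank 5.
Ana has value 2.2 → rank 5.

5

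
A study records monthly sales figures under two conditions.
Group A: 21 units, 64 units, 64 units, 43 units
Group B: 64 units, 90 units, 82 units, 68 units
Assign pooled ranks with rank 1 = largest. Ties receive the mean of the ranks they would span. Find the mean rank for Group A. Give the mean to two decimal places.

6.25

Sorted (descending): 90, 82, 68, 64, 64, 64, 43, 21
The 3 values of 64 occupy positions 4–6 → average rank 5.
Group A values → pooled ranks: 21→8, 64→5, 64→5, 43→7
Mean rank = (8 + 5 + 5 + 7) / 4 = 6.25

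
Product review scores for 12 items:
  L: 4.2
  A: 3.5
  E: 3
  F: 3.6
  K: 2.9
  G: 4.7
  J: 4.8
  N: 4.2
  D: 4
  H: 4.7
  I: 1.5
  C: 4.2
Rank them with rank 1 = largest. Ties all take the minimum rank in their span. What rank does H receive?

2

Sorted (descending): 4.8, 4.7, 4.7, 4.2, 4.2, 4.2, 4, 3.6, 3.5, 3, 2.9, 1.5
The 2 values of 4.7 occupy positions 2–3 → each gets rank 2.
The 3 values of 4.2 occupy positions 4–6 → each gets rank 4.
H has value 4.7 → rank 2.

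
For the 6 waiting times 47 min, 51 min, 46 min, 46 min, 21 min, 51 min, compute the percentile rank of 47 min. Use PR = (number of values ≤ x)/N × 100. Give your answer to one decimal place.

N = 6.
Strictly below 47: 3. Equal to 47: 1.
PR = 4/6 × 100 = 66.7

66.7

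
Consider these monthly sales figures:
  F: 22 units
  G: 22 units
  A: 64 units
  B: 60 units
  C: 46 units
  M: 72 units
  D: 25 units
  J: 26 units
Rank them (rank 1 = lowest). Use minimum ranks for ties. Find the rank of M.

8

Sorted (ascending): 22, 22, 25, 26, 46, 60, 64, 72
The 2 values of 22 occupy positions 1–2 → each gets rank 1.
M has value 72 units → rank 8.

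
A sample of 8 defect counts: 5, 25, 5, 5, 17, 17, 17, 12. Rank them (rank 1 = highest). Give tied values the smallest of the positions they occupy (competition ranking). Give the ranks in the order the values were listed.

Sorted (descending): 25, 17, 17, 17, 12, 5, 5, 5
The 3 values of 17 occupy positions 2–4 → each gets rank 2.
The 3 values of 5 occupy positions 6–8 → each gets rank 6.

6, 1, 6, 6, 2, 2, 2, 5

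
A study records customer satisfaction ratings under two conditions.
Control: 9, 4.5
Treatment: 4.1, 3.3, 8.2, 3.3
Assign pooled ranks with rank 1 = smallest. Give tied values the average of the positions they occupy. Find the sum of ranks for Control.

10

Sorted (ascending): 3.3, 3.3, 4.1, 4.5, 8.2, 9
The 2 values of 3.3 occupy positions 1–2 → average rank (1+2)/2 = 1.5.
Control values → pooled ranks: 9→6, 4.5→4
Rank sum = 6 + 4 = 10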